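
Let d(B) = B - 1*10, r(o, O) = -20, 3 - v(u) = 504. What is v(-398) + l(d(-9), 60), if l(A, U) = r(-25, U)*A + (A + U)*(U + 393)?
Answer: 18452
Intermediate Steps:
v(u) = -501 (v(u) = 3 - 1*504 = 3 - 504 = -501)
d(B) = -10 + B (d(B) = B - 10 = -10 + B)
l(A, U) = -20*A + (393 + U)*(A + U) (l(A, U) = -20*A + (A + U)*(U + 393) = -20*A + (A + U)*(393 + U) = -20*A + (393 + U)*(A + U))
v(-398) + l(d(-9), 60) = -501 + (60**2 + 373*(-10 - 9) + 393*60 + (-10 - 9)*60) = -501 + (3600 + 373*(-19) + 23580 - 19*60) = -501 + (3600 - 7087 + 23580 - 1140) = -501 + 18953 = 18452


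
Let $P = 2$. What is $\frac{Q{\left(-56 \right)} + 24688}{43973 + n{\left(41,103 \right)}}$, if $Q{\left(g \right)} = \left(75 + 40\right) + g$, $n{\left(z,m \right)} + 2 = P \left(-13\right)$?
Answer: $\frac{24747}{43945} \approx 0.56314$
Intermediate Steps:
$n{\left(z,m \right)} = -28$ ($n{\left(z,m \right)} = -2 + 2 \left(-13\right) = -2 - 26 = -28$)
$Q{\left(g \right)} = 115 + g$
$\frac{Q{\left(-56 \right)} + 24688}{43973 + n{\left(41,103 \right)}} = \frac{\left(115 - 56\right) + 24688}{43973 - 28} = \frac{59 + 24688}{43945} = 24747 \cdot \frac{1}{43945} = \frac{24747}{43945}$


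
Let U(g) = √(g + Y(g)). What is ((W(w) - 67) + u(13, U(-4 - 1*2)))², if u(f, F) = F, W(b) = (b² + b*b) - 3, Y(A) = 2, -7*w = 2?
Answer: 11700480/2401 - 13688*I/49 ≈ 4873.2 - 279.35*I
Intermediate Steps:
w = -2/7 (w = -⅐*2 = -2/7 ≈ -0.28571)
W(b) = -3 + 2*b² (W(b) = (b² + b²) - 3 = 2*b² - 3 = -3 + 2*b²)
U(g) = √(2 + g) (U(g) = √(g + 2) = √(2 + g))
((W(w) - 67) + u(13, U(-4 - 1*2)))² = (((-3 + 2*(-2/7)²) - 67) + √(2 + (-4 - 1*2)))² = (((-3 + 2*(4/49)) - 67) + √(2 + (-4 - 2)))² = (((-3 + 8/49) - 67) + √(2 - 6))² = ((-139/49 - 67) + √(-4))² = (-3422/49 + 2*I)²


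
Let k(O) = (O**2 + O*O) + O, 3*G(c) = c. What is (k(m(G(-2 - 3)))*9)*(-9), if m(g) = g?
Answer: -315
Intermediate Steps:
G(c) = c/3
k(O) = O + 2*O**2 (k(O) = (O**2 + O**2) + O = 2*O**2 + O = O + 2*O**2)
(k(m(G(-2 - 3)))*9)*(-9) = ((((-2 - 3)/3)*(1 + 2*((-2 - 3)/3)))*9)*(-9) = ((((1/3)*(-5))*(1 + 2*((1/3)*(-5))))*9)*(-9) = (-5*(1 + 2*(-5/3))/3*9)*(-9) = (-5*(1 - 10/3)/3*9)*(-9) = (-5/3*(-7/3)*9)*(-9) = ((35/9)*9)*(-9) = 35*(-9) = -315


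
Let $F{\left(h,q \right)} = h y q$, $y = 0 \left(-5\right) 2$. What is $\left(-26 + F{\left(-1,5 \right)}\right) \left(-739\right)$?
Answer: $19214$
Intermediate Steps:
$y = 0$ ($y = 0 \cdot 2 = 0$)
$F{\left(h,q \right)} = 0$ ($F{\left(h,q \right)} = h 0 q = 0 q = 0$)
$\left(-26 + F{\left(-1,5 \right)}\right) \left(-739\right) = \left(-26 + 0\right) \left(-739\right) = \left(-26\right) \left(-739\right) = 19214$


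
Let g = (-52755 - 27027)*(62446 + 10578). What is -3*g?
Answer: 17478002304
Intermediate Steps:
g = -5826000768 (g = -79782*73024 = -5826000768)
-3*g = -3*(-5826000768) = 17478002304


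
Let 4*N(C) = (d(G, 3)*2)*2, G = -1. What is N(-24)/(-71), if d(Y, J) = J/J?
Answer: -1/71 ≈ -0.014085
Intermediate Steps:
d(Y, J) = 1
N(C) = 1 (N(C) = ((1*2)*2)/4 = (2*2)/4 = (1/4)*4 = 1)
N(-24)/(-71) = 1/(-71) = 1*(-1/71) = -1/71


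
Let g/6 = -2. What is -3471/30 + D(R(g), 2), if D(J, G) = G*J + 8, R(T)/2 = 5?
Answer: -877/10 ≈ -87.700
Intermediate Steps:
g = -12 (g = 6*(-2) = -12)
R(T) = 10 (R(T) = 2*5 = 10)
D(J, G) = 8 + G*J
-3471/30 + D(R(g), 2) = -3471/30 + (8 + 2*10) = -3471/30 + (8 + 20) = -39*89/30 + 28 = -1157/10 + 28 = -877/10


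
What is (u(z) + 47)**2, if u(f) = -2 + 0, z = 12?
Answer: 2025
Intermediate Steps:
u(f) = -2
(u(z) + 47)**2 = (-2 + 47)**2 = 45**2 = 2025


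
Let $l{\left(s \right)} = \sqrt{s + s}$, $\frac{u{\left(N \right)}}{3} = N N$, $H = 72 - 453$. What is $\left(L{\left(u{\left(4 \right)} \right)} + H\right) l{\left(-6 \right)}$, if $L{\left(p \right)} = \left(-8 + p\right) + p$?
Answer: $- 586 i \sqrt{3} \approx - 1015.0 i$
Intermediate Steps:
$H = -381$ ($H = 72 - 453 = -381$)
$u{\left(N \right)} = 3 N^{2}$ ($u{\left(N \right)} = 3 N N = 3 N^{2}$)
$l{\left(s \right)} = \sqrt{2} \sqrt{s}$ ($l{\left(s \right)} = \sqrt{2 s} = \sqrt{2} \sqrt{s}$)
$L{\left(p \right)} = -8 + 2 p$
$\left(L{\left(u{\left(4 \right)} \right)} + H\right) l{\left(-6 \right)} = \left(\left(-8 + 2 \cdot 3 \cdot 4^{2}\right) - 381\right) \sqrt{2} \sqrt{-6} = \left(\left(-8 + 2 \cdot 3 \cdot 16\right) - 381\right) \sqrt{2} i \sqrt{6} = \left(\left(-8 + 2 \cdot 48\right) - 381\right) 2 i \sqrt{3} = \left(\left(-8 + 96\right) - 381\right) 2 i \sqrt{3} = \left(88 - 381\right) 2 i \sqrt{3} = - 293 \cdot 2 i \sqrt{3} = - 586 i \sqrt{3}$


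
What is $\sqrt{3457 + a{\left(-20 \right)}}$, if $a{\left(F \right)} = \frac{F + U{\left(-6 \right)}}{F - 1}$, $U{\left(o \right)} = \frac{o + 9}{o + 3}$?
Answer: $\sqrt{3458} \approx 58.805$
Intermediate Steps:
$U{\left(o \right)} = \frac{9 + o}{3 + o}$
$a{\left(F \right)} = 1$ ($a{\left(F \right)} = \frac{F + \frac{9 - 6}{3 - 6}}{F - 1} = \frac{F + \frac{1}{-3} \cdot 3}{-1 + F} = \frac{F - 1}{-1 + F} = \frac{-1 + F}{-1 + F} = 1$)
$\sqrt{3457 + a{\left(-20 \right)}} = \sqrt{3457 + 1} = \sqrt{3458}$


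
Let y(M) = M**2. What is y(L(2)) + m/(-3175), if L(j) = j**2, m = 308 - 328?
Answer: 10164/635 ≈ 16.006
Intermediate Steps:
m = -20
y(L(2)) + m/(-3175) = (2**2)**2 - 20/(-3175) = 4**2 - 20*(-1/3175) = 16 + 4/635 = 10164/635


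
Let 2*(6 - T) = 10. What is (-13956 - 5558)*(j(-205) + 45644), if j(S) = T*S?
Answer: -886696646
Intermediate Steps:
T = 1 (T = 6 - 1/2*10 = 6 - 5 = 1)
j(S) = S (j(S) = 1*S = S)
(-13956 - 5558)*(j(-205) + 45644) = (-13956 - 5558)*(-205 + 45644) = -19514*45439 = -886696646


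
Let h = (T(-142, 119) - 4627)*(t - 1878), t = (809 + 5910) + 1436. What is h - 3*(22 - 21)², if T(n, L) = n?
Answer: -29935016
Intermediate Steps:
t = 8155 (t = 6719 + 1436 = 8155)
h = -29935013 (h = (-142 - 4627)*(8155 - 1878) = -4769*6277 = -29935013)
h - 3*(22 - 21)² = -29935013 - 3*(22 - 21)² = -29935013 - 3*1² = -29935013 - 3*1 = -29935013 - 3 = -29935016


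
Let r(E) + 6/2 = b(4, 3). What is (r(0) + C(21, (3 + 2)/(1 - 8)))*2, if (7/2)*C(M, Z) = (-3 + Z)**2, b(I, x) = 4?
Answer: 3390/343 ≈ 9.8834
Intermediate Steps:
r(E) = 1 (r(E) = -3 + 4 = 1)
C(M, Z) = 2*(-3 + Z)**2/7
(r(0) + C(21, (3 + 2)/(1 - 8)))*2 = (1 + 2*(-3 + (3 + 2)/(1 - 8))**2/7)*2 = (1 + 2*(-3 + 5/(-7))**2/7)*2 = (1 + 2*(-3 + 5*(-1/7))**2/7)*2 = (1 + 2*(-3 - 5/7)**2/7)*2 = (1 + 2*(-26/7)**2/7)*2 = (1 + (2/7)*(676/49))*2 = (1 + 1352/343)*2 = (1695/343)*2 = 3390/343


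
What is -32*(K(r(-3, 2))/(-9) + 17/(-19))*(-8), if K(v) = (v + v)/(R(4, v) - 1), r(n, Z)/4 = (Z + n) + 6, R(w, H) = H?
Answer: -49408/171 ≈ -288.94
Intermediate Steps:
r(n, Z) = 24 + 4*Z + 4*n (r(n, Z) = 4*((Z + n) + 6) = 4*(6 + Z + n) = 24 + 4*Z + 4*n)
K(v) = 2*v/(-1 + v) (K(v) = (v + v)/(v - 1) = (2*v)/(-1 + v) = 2*v/(-1 + v))
-32*(K(r(-3, 2))/(-9) + 17/(-19))*(-8) = -32*((2*(24 + 4*2 + 4*(-3))/(-1 + (24 + 4*2 + 4*(-3))))/(-9) + 17/(-19))*(-8) = -32*((2*(24 + 8 - 12)/(-1 + (24 + 8 - 12)))*(-1/9) + 17*(-1/19))*(-8) = -32*((2*20/(-1 + 20))*(-1/9) - 17/19)*(-8) = -32*((2*20/19)*(-1/9) - 17/19)*(-8) = -32*((2*20*(1/19))*(-1/9) - 17/19)*(-8) = -32*((40/19)*(-1/9) - 17/19)*(-8) = -32*(-40/171 - 17/19)*(-8) = -32*(-193/171)*(-8) = (6176/171)*(-8) = -49408/171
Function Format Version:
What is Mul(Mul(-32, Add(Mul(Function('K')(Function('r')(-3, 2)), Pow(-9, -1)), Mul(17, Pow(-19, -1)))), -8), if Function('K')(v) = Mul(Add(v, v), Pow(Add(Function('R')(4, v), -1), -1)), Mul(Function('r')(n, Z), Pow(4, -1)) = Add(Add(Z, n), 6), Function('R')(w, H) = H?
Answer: Rational(-49408, 171) ≈ -288.94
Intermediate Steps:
Function('r')(n, Z) = Add(24, Mul(4, Z), Mul(4, n)) (Function('r')(n, Z) = Mul(4, Add(Add(Z, n), 6)) = Mul(4, Add(6, Z, n)) = Add(24, Mul(4, Z), Mul(4, n)))
Function('K')(v) = Mul(2, v, Pow(Add(-1, v), -1)) (Function('K')(v) = Mul(Add(v, v), Pow(Add(v, -1), -1)) = Mul(Mul(2, v), Pow(Add(-1, v), -1)) = Mul(2, v, Pow(Add(-1, v), -1)))
Mul(Mul(-32, Add(Mul(Function('K')(Function('r')(-3, 2)), Pow(-9, -1)), Mul(17, Pow(-19, -1)))), -8) = Mul(Mul(-32, Add(Mul(Mul(2, Add(24, Mul(4, 2), Mul(4, -3)), Pow(Add(-1, Add(24, Mul(4, 2), Mul(4, -3))), -1)), Pow(-9, -1)), Mul(17, Pow(-19, -1)))), -8) = Mul(Mul(-32, Add(Mul(Mul(2, Add(24, 8, -12), Pow(Add(-1, Add(24, 8, -12)), -1)), Rational(-1, 9)), Mul(17, Rational(-1, 19)))), -8) = Mul(Mul(-32, Add(Mul(Mul(2, 20, Pow(Add(-1, 20), -1)), Rational(-1, 9)), Rational(-17, 19))), -8) = Mul(Mul(-32, Add(Mul(Mul(2, 20, Pow(19, -1)), Rational(-1, 9)), Rational(-17, 19))), -8) = Mul(Mul(-32, Add(Mul(Mul(2, 20, Rational(1, 19)), Rational(-1, 9)), Rational(-17, 19))), -8) = Mul(Mul(-32, Add(Mul(Rational(40, 19), Rational(-1, 9)), Rational(-17, 19))), -8) = Mul(Mul(-32, Add(Rational(-40, 171), Rational(-17, 19))), -8) = Mul(Mul(-32, Rational(-193, 171)), -8) = Mul(Rational(6176, 171), -8) = Rational(-49408, 171)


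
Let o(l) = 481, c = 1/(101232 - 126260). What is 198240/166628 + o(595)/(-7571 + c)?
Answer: 1269926959052/1127637071539 ≈ 1.1262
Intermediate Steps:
c = -1/25028 (c = 1/(-25028) = -1/25028 ≈ -3.9955e-5)
198240/166628 + o(595)/(-7571 + c) = 198240/166628 + 481/(-7571 - 1/25028) = 198240*(1/166628) + 481/(-189486989/25028) = 7080/5951 + 481*(-25028/189486989) = 7080/5951 - 12038468/189486989 = 1269926959052/1127637071539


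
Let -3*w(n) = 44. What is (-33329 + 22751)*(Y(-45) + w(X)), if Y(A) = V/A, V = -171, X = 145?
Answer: 574738/5 ≈ 1.1495e+5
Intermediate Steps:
w(n) = -44/3 (w(n) = -⅓*44 = -44/3)
Y(A) = -171/A
(-33329 + 22751)*(Y(-45) + w(X)) = (-33329 + 22751)*(-171/(-45) - 44/3) = -10578*(-171*(-1/45) - 44/3) = -10578*(19/5 - 44/3) = -10578*(-163/15) = 574738/5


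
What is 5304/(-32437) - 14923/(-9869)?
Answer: 431712175/320120753 ≈ 1.3486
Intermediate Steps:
5304/(-32437) - 14923/(-9869) = 5304*(-1/32437) - 14923*(-1/9869) = -5304/32437 + 14923/9869 = 431712175/320120753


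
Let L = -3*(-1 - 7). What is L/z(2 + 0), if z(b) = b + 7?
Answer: 8/3 ≈ 2.6667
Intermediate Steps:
z(b) = 7 + b
L = 24 (L = -3*(-8) = 24)
L/z(2 + 0) = 24/(7 + (2 + 0)) = 24/(7 + 2) = 24/9 = 24*(⅑) = 8/3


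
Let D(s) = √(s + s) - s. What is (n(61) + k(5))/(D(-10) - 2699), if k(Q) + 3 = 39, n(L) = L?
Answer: -260833/7230741 - 194*I*√5/7230741 ≈ -0.036073 - 5.9993e-5*I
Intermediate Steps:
D(s) = -s + √2*√s (D(s) = √(2*s) - s = √2*√s - s = -s + √2*√s)
k(Q) = 36 (k(Q) = -3 + 39 = 36)
(n(61) + k(5))/(D(-10) - 2699) = (61 + 36)/((-1*(-10) + √2*√(-10)) - 2699) = 97/((10 + √2*(I*√10)) - 2699) = 97/((10 + 2*I*√5) - 2699) = 97/(-2689 + 2*I*√5)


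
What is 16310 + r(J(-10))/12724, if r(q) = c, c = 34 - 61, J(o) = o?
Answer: 207528413/12724 ≈ 16310.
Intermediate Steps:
c = -27
r(q) = -27
16310 + r(J(-10))/12724 = 16310 - 27/12724 = 207528413/12724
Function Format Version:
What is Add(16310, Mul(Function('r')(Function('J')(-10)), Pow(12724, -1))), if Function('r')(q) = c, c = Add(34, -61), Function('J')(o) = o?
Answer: Rational(207528413, 12724) ≈ 16310.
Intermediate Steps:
c = -27
Function('r')(q) = -27
Add(16310, Mul(Function('r')(Function('J')(-10)), Pow(12724, -1))) = Add(16310, Mul(-27, Pow(12724, -1))) = Add(16310, Mul(-27, Rational(1, 12724))) = Add(16310, Rational(-27, 12724)) = Rational(207528413, 12724)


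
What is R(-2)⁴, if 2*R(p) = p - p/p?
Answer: 81/16 ≈ 5.0625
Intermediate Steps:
R(p) = -½ + p/2 (R(p) = (p - p/p)/2 = (p - 1*1)/2 = (p - 1)/2 = (-1 + p)/2 = -½ + p/2)
R(-2)⁴ = (-½ + (½)*(-2))⁴ = (-½ - 1)⁴ = (-3/2)⁴ = 81/16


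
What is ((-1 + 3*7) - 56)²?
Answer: 1296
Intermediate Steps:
((-1 + 3*7) - 56)² = ((-1 + 21) - 56)² = (20 - 56)² = (-36)² = 1296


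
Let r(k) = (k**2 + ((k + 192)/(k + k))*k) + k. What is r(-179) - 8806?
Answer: 46125/2 ≈ 23063.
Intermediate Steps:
r(k) = 96 + k**2 + 3*k/2 (r(k) = (k**2 + ((192 + k)/((2*k)))*k) + k = (k**2 + ((192 + k)*(1/(2*k)))*k) + k = (k**2 + ((192 + k)/(2*k))*k) + k = (k**2 + (96 + k/2)) + k = (96 + k**2 + k/2) + k = 96 + k**2 + 3*k/2)
r(-179) - 8806 = (96 + (-179)**2 + (3/2)*(-179)) - 8806 = (96 + 32041 - 537/2) - 8806 = 63737/2 - 8806 = 46125/2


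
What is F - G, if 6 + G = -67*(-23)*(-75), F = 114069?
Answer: 229650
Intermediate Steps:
G = -115581 (G = -6 - 67*(-23)*(-75) = -6 + 1541*(-75) = -6 - 115575 = -115581)
F - G = 114069 - 1*(-115581) = 114069 + 115581 = 229650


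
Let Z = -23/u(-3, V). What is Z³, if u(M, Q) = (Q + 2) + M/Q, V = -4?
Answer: 778688/125 ≈ 6229.5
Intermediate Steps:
u(M, Q) = 2 + Q + M/Q (u(M, Q) = (2 + Q) + M/Q = 2 + Q + M/Q)
Z = 92/5 (Z = -23/(2 - 4 - 3/(-4)) = -23/(2 - 4 - 3*(-¼)) = -23/(2 - 4 + ¾) = -23/(-5/4) = -23*(-⅘) = 92/5 ≈ 18.400)
Z³ = (92/5)³ = 778688/125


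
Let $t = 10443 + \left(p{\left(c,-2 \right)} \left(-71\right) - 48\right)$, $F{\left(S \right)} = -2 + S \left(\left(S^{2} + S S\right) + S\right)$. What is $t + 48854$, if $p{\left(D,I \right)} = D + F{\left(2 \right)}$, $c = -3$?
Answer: $58184$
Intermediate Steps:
$F{\left(S \right)} = -2 + S \left(S + 2 S^{2}\right)$ ($F{\left(S \right)} = -2 + S \left(\left(S^{2} + S^{2}\right) + S\right) = -2 + S \left(2 S^{2} + S\right) = -2 + S \left(S + 2 S^{2}\right)$)
$p{\left(D,I \right)} = 18 + D$ ($p{\left(D,I \right)} = D + \left(-2 + 2^{2} + 2 \cdot 2^{3}\right) = D + \left(-2 + 4 + 2 \cdot 8\right) = D + \left(-2 + 4 + 16\right) = D + 18 = 18 + D$)
$t = 9330$ ($t = 10443 + \left(\left(18 - 3\right) \left(-71\right) - 48\right) = 10443 + \left(15 \left(-71\right) - 48\right) = 10443 - 1113 = 9330$)
$t + 48854 = 9330 + 48854 = 58184$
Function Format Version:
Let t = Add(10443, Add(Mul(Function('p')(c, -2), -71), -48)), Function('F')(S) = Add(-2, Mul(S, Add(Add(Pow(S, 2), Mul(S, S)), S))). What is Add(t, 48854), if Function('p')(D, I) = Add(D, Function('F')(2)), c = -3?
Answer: 58184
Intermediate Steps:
Function('F')(S) = Add(-2, Mul(S, Add(S, Mul(2, Pow(S, 2))))) (Function('F')(S) = Add(-2, Mul(S, Add(Add(Pow(S, 2), Pow(S, 2)), S))) = Add(-2, Mul(S, Add(Mul(2, Pow(S, 2)), S))) = Add(-2, Mul(S, Add(S, Mul(2, Pow(S, 2))))))
Function('p')(D, I) = Add(18, D) (Function('p')(D, I) = Add(D, Add(-2, Pow(2, 2), Mul(2, Pow(2, 3)))) = Add(D, Add(-2, 4, Mul(2, 8))) = Add(D, Add(-2, 4, 16)) = Add(D, 18) = Add(18, D))
t = 9330 (t = Add(10443, Add(Mul(Add(18, -3), -71), -48)) = Add(10443, Add(Mul(15, -71), -48)) = Add(10443, Add(-1065, -48)) = Add(10443, -1113) = 9330)
Add(t, 48854) = Add(9330, 48854) = 58184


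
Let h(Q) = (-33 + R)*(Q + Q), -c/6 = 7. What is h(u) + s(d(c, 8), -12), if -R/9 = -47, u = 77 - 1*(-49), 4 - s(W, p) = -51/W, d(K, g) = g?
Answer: 786323/8 ≈ 98290.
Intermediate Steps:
c = -42 (c = -6*7 = -42)
s(W, p) = 4 + 51/W (s(W, p) = 4 - (-51)/W = 4 + 51/W)
u = 126 (u = 77 + 49 = 126)
R = 423 (R = -9*(-47) = 423)
h(Q) = 780*Q (h(Q) = (-33 + 423)*(Q + Q) = 390*(2*Q) = 780*Q)
h(u) + s(d(c, 8), -12) = 780*126 + (4 + 51/8) = 98280 + (4 + 51*(⅛)) = 98280 + (4 + 51/8) = 98280 + 83/8 = 786323/8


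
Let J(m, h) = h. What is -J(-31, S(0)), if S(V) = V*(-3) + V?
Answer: 0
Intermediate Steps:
S(V) = -2*V (S(V) = -3*V + V = -2*V)
-J(-31, S(0)) = -(-2)*0 = -1*0 = 0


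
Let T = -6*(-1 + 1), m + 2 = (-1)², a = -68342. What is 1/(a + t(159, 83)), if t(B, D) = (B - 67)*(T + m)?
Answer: -1/68434 ≈ -1.4613e-5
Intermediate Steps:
m = -1 (m = -2 + (-1)² = -2 + 1 = -1)
T = 0 (T = -6*0 = 0)
t(B, D) = 67 - B (t(B, D) = (B - 67)*(0 - 1) = (-67 + B)*(-1) = 67 - B)
1/(a + t(159, 83)) = 1/(-68342 + (67 - 1*159)) = 1/(-68342 + (67 - 159)) = 1/(-68342 - 92) = 1/(-68434) = -1/68434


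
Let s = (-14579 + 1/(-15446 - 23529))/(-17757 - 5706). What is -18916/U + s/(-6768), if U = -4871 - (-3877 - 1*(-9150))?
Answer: 457296599581651/245244507517350 ≈ 1.8647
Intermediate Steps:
s = 568216526/914470425 (s = (-14579 + 1/(-38975))/(-23463) = (-14579 - 1/38975)*(-1/23463) = -568216526/38975*(-1/23463) = 568216526/914470425 ≈ 0.62136)
U = -10144 (U = -4871 - (-3877 + 9150) = -4871 - 1*5273 = -4871 - 5273 = -10144)
-18916/U + s/(-6768) = -18916/(-10144) + (568216526/914470425)/(-6768) = -18916*(-1/10144) + (568216526/914470425)*(-1/6768) = 4729/2536 - 284108263/3094567918200 = 457296599581651/245244507517350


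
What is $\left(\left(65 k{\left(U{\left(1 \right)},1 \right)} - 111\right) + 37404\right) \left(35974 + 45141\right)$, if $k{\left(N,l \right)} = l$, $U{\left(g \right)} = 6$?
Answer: $3030294170$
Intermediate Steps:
$\left(\left(65 k{\left(U{\left(1 \right)},1 \right)} - 111\right) + 37404\right) \left(35974 + 45141\right) = \left(\left(65 \cdot 1 - 111\right) + 37404\right) \left(35974 + 45141\right) = \left(\left(65 - 111\right) + 37404\right) 81115 = \left(-46 + 37404\right) 81115 = 37358 \cdot 81115 = 3030294170$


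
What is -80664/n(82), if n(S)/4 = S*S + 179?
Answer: -6722/2301 ≈ -2.9213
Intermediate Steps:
n(S) = 716 + 4*S² (n(S) = 4*(S*S + 179) = 4*(S² + 179) = 4*(179 + S²) = 716 + 4*S²)
-80664/n(82) = -80664/(716 + 4*82²) = -80664/(716 + 4*6724) = -80664/(716 + 26896) = -80664/27612 = -80664*1/27612 = -6722/2301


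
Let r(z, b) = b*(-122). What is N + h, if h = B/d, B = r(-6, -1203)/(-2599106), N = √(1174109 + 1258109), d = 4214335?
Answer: -73383/5476751692255 + √2432218 ≈ 1559.6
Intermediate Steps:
r(z, b) = -122*b
N = √2432218 ≈ 1559.6
B = -73383/1299553 (B = -122*(-1203)/(-2599106) = 146766*(-1/2599106) = -73383/1299553 ≈ -0.056468)
h = -73383/5476751692255 (h = -73383/1299553/4214335 = -73383/1299553*1/4214335 = -73383/5476751692255 ≈ -1.3399e-8)
N + h = √2432218 - 73383/5476751692255 = -73383/5476751692255 + √2432218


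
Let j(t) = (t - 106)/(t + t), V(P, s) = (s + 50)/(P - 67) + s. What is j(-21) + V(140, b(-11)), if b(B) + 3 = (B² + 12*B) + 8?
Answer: -7277/3066 ≈ -2.3735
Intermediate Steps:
b(B) = 5 + B² + 12*B (b(B) = -3 + ((B² + 12*B) + 8) = -3 + (8 + B² + 12*B) = 5 + B² + 12*B)
V(P, s) = s + (50 + s)/(-67 + P) (V(P, s) = (50 + s)/(-67 + P) + s = s + (50 + s)/(-67 + P))
j(t) = (-106 + t)/(2*t) (j(t) = (-106 + t)/((2*t)) = (-106 + t)*(1/(2*t)) = (-106 + t)/(2*t))
j(-21) + V(140, b(-11)) = (½)*(-106 - 21)/(-21) + (50 - 66*(5 + (-11)² + 12*(-11)) + 140*(5 + (-11)² + 12*(-11)))/(-67 + 140) = (½)*(-1/21)*(-127) + (50 - 66*(5 + 121 - 132) + 140*(5 + 121 - 132))/73 = 127/42 + (50 - 66*(-6) + 140*(-6))/73 = 127/42 + (50 + 396 - 840)/73 = 127/42 + (1/73)*(-394) = 127/42 - 394/73 = -7277/3066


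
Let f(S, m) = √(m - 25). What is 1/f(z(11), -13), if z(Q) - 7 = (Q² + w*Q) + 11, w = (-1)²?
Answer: -I*√38/38 ≈ -0.16222*I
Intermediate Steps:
w = 1
z(Q) = 18 + Q + Q² (z(Q) = 7 + ((Q² + 1*Q) + 11) = 7 + ((Q² + Q) + 11) = 7 + ((Q + Q²) + 11) = 7 + (11 + Q + Q²) = 18 + Q + Q²)
f(S, m) = √(-25 + m)
1/f(z(11), -13) = 1/(√(-25 - 13)) = 1/(√(-38)) = 1/(I*√38) = -I*√38/38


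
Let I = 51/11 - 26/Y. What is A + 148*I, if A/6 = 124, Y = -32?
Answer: 68219/44 ≈ 1550.4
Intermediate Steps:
A = 744 (A = 6*124 = 744)
I = 959/176 (I = 51/11 - 26/(-32) = 51*(1/11) - 26*(-1/32) = 51/11 + 13/16 = 959/176 ≈ 5.4489)
A + 148*I = 744 + 148*(959/176) = 744 + 35483/44 = 68219/44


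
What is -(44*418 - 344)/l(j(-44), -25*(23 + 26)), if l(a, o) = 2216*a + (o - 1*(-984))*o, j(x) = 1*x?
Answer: -6016/65907 ≈ -0.091280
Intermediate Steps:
j(x) = x
l(a, o) = 2216*a + o*(984 + o) (l(a, o) = 2216*a + (o + 984)*o = 2216*a + (984 + o)*o = 2216*a + o*(984 + o))
-(44*418 - 344)/l(j(-44), -25*(23 + 26)) = -(44*418 - 344)/((-25*(23 + 26))**2 + 984*(-25*(23 + 26)) + 2216*(-44)) = -(18392 - 344)/((-25*49)**2 + 984*(-25*49) - 97504) = -18048/((-1225)**2 + 984*(-1225) - 97504) = -18048/(1500625 - 1205400 - 97504) = -18048/197721 = -1*6016/65907 = -6016/65907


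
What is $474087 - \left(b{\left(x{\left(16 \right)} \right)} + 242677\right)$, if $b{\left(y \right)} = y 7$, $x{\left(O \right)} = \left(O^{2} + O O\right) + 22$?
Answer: $227672$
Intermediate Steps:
$x{\left(O \right)} = 22 + 2 O^{2}$ ($x{\left(O \right)} = \left(O^{2} + O^{2}\right) + 22 = 2 O^{2} + 22 = 22 + 2 O^{2}$)
$b{\left(y \right)} = 7 y$
$474087 - \left(b{\left(x{\left(16 \right)} \right)} + 242677\right) = 474087 - \left(7 \left(22 + 2 \cdot 16^{2}\right) + 242677\right) = 474087 - \left(7 \left(22 + 2 \cdot 256\right) + 242677\right) = 474087 - \left(7 \left(22 + 512\right) + 242677\right) = 474087 - \left(7 \cdot 534 + 242677\right) = 474087 - \left(3738 + 242677\right) = 474087 - 246415 = 227672$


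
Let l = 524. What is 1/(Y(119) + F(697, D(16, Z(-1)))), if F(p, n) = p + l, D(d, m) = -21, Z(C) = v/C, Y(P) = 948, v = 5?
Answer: 1/2169 ≈ 0.00046104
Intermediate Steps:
Z(C) = 5/C
F(p, n) = 524 + p (F(p, n) = p + 524 = 524 + p)
1/(Y(119) + F(697, D(16, Z(-1)))) = 1/(948 + (524 + 697)) = 1/(948 + 1221) = 1/2169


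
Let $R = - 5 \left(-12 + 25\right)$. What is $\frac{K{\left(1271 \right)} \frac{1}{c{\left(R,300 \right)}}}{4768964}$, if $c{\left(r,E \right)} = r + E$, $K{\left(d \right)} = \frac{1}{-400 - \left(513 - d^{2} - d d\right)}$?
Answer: $\frac{1}{3619847382297260} \approx 2.7625 \cdot 10^{-16}$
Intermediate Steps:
$R = -65$ ($R = \left(-5\right) 13 = -65$)
$K{\left(d \right)} = \frac{1}{-913 + 2 d^{2}}$ ($K{\left(d \right)} = \frac{1}{-400 + \left(\left(d^{2} + d^{2}\right) - 513\right)} = \frac{1}{-400 + \left(2 d^{2} - 513\right)} = \frac{1}{-400 + \left(-513 + 2 d^{2}\right)} = \frac{1}{-913 + 2 d^{2}}$)
$c{\left(r,E \right)} = E + r$
$\frac{K{\left(1271 \right)} \frac{1}{c{\left(R,300 \right)}}}{4768964} = \frac{\frac{1}{-913 + 2 \cdot 1271^{2}} \frac{1}{300 - 65}}{4768964} = \frac{1}{\left(-913 + 2 \cdot 1615441\right) 235} \cdot \frac{1}{4768964} = \frac{1}{-913 + 3230882} \cdot \frac{1}{235} \cdot \frac{1}{4768964} = \frac{1}{3229969} \cdot \frac{1}{235} \cdot \frac{1}{4768964} = \frac{1}{759042715} \cdot \frac{1}{4768964} = \frac{1}{3619847382297260}$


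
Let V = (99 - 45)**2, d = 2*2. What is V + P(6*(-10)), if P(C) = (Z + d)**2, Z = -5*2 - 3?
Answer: 2997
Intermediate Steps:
Z = -13 (Z = -10 - 3 = -13)
d = 4
V = 2916 (V = 54**2 = 2916)
P(C) = 81 (P(C) = (-13 + 4)**2 = (-9)**2 = 81)
V + P(6*(-10)) = 2916 + 81 = 2997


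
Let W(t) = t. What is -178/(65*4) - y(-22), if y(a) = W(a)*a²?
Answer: 1384151/130 ≈ 10647.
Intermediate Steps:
y(a) = a³ (y(a) = a*a² = a³)
-178/(65*4) - y(-22) = -178/(65*4) - 1*(-22)³ = -178/260 - 1*(-10648) = -178*1/260 + 10648 = -89/130 + 10648 = 1384151/130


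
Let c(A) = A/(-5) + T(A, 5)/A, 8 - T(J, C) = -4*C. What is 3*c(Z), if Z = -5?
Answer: -69/5 ≈ -13.800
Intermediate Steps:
T(J, C) = 8 + 4*C (T(J, C) = 8 - (-4)*C = 8 + 4*C)
c(A) = 28/A - A/5 (c(A) = A/(-5) + (8 + 4*5)/A = A*(-⅕) + (8 + 20)/A = -A/5 + 28/A = 28/A - A/5)
3*c(Z) = 3*(28/(-5) - ⅕*(-5)) = 3*(28*(-⅕) + 1) = 3*(-28/5 + 1) = 3*(-23/5) = -69/5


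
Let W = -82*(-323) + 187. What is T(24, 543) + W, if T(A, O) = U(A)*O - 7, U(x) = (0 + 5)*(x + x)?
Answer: 156986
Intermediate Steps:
U(x) = 10*x (U(x) = 5*(2*x) = 10*x)
W = 26673 (W = 26486 + 187 = 26673)
T(A, O) = -7 + 10*A*O (T(A, O) = (10*A)*O - 7 = 10*A*O - 7 = -7 + 10*A*O)
T(24, 543) + W = (-7 + 10*24*543) + 26673 = (-7 + 130320) + 26673 = 130313 + 26673 = 156986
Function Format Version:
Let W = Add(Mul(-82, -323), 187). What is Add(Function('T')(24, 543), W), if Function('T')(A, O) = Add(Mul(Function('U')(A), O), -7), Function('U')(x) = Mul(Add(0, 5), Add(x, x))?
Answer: 156986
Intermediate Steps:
Function('U')(x) = Mul(10, x) (Function('U')(x) = Mul(5, Mul(2, x)) = Mul(10, x))
W = 26673 (W = Add(26486, 187) = 26673)
Function('T')(A, O) = Add(-7, Mul(10, A, O)) (Function('T')(A, O) = Add(Mul(Mul(10, A), O), -7) = Add(Mul(10, A, O), -7) = Add(-7, Mul(10, A, O)))
Add(Function('T')(24, 543), W) = Add(Add(-7, Mul(10, 24, 543)), 26673) = Add(Add(-7, 130320), 26673) = Add(130313, 26673) = 156986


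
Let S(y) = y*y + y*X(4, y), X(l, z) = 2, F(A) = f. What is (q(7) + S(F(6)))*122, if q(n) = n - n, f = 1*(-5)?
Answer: 1830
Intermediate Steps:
f = -5
F(A) = -5
q(n) = 0
S(y) = y² + 2*y (S(y) = y*y + y*2 = y² + 2*y)
(q(7) + S(F(6)))*122 = (0 - 5*(2 - 5))*122 = (0 - 5*(-3))*122 = (0 + 15)*122 = 15*122 = 1830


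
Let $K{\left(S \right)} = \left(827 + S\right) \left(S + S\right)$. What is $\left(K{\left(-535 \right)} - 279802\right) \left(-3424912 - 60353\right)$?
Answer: $2064120314130$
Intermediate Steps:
$K{\left(S \right)} = 2 S \left(827 + S\right)$ ($K{\left(S \right)} = \left(827 + S\right) 2 S = 2 S \left(827 + S\right)$)
$\left(K{\left(-535 \right)} - 279802\right) \left(-3424912 - 60353\right) = \left(2 \left(-535\right) \left(827 - 535\right) - 279802\right) \left(-3424912 - 60353\right) = \left(2 \left(-535\right) 292 - 279802\right) \left(-3485265\right) = \left(-312440 - 279802\right) \left(-3485265\right) = \left(-592242\right) \left(-3485265\right) = 2064120314130$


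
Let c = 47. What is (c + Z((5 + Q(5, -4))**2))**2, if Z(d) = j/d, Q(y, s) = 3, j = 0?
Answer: 2209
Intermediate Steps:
Z(d) = 0 (Z(d) = 0/d = 0)
(c + Z((5 + Q(5, -4))**2))**2 = (47 + 0)**2 = 47**2 = 2209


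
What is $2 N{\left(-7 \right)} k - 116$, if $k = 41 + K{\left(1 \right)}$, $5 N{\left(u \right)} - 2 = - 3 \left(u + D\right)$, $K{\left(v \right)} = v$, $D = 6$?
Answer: $-32$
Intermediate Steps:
$N{\left(u \right)} = - \frac{16}{5} - \frac{3 u}{5}$ ($N{\left(u \right)} = \frac{2}{5} + \frac{\left(-3\right) \left(u + 6\right)}{5} = \frac{2}{5} + \frac{\left(-3\right) \left(6 + u\right)}{5} = \frac{2}{5} + \frac{-18 - 3 u}{5} = \frac{2}{5} - \left(\frac{18}{5} + \frac{3 u}{5}\right) = - \frac{16}{5} - \frac{3 u}{5}$)
$k = 42$ ($k = 41 + 1 = 42$)
$2 N{\left(-7 \right)} k - 116 = 2 \left(- \frac{16}{5} - - \frac{21}{5}\right) 42 - 116 = 2 \left(- \frac{16}{5} + \frac{21}{5}\right) 42 - 116 = 2 \cdot 1 \cdot 42 - 116 = 2 \cdot 42 - 116 = 84 - 116 = -32$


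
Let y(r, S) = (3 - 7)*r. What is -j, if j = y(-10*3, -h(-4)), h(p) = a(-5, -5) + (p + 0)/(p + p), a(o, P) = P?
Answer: -120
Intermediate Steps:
h(p) = -9/2 (h(p) = -5 + (p + 0)/(p + p) = -5 + p/((2*p)) = -5 + p*(1/(2*p)) = -5 + ½ = -9/2)
y(r, S) = -4*r
j = 120 (j = -(-40)*3 = -4*(-30) = 120)
-j = -1*120 = -120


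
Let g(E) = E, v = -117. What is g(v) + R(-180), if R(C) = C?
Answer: -297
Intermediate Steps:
g(v) + R(-180) = -117 - 180 = -297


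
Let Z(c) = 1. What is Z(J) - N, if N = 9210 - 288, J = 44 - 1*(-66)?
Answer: -8921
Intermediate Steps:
J = 110 (J = 44 + 66 = 110)
N = 8922
Z(J) - N = 1 - 1*8922 = 1 - 8922 = -8921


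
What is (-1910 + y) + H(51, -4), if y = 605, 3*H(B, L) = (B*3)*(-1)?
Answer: -1356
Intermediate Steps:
H(B, L) = -B (H(B, L) = ((B*3)*(-1))/3 = ((3*B)*(-1))/3 = (-3*B)/3 = -B)
(-1910 + y) + H(51, -4) = (-1910 + 605) - 1*51 = -1305 - 51 = -1356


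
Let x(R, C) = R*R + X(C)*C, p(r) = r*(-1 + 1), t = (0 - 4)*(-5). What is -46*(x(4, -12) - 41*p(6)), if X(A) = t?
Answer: 10304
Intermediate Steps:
t = 20 (t = -4*(-5) = 20)
p(r) = 0 (p(r) = r*0 = 0)
X(A) = 20
x(R, C) = R² + 20*C (x(R, C) = R*R + 20*C = R² + 20*C)
-46*(x(4, -12) - 41*p(6)) = -46*((4² + 20*(-12)) - 41*0) = -46*((16 - 240) + 0) = -46*(-224 + 0) = -46*(-224) = 10304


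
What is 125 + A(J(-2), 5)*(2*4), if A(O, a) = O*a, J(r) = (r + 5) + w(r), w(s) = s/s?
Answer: 285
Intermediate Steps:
w(s) = 1
J(r) = 6 + r (J(r) = (r + 5) + 1 = (5 + r) + 1 = 6 + r)
125 + A(J(-2), 5)*(2*4) = 125 + ((6 - 2)*5)*(2*4) = 125 + (4*5)*8 = 125 + 20*8 = 125 + 160 = 285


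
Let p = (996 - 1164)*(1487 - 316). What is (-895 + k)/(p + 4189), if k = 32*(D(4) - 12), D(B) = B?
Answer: 1151/192539 ≈ 0.0059780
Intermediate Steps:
p = -196728 (p = -168*1171 = -196728)
k = -256 (k = 32*(4 - 12) = 32*(-8) = -256)
(-895 + k)/(p + 4189) = (-895 - 256)/(-196728 + 4189) = -1151/(-192539) = -1151*(-1/192539) = 1151/192539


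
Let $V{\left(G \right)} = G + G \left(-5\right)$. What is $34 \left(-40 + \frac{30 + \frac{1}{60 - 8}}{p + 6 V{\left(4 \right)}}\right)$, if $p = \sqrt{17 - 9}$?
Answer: $- \frac{20508902}{14963} - \frac{26537 \sqrt{2}}{119704} \approx -1371.0$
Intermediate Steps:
$V{\left(G \right)} = - 4 G$ ($V{\left(G \right)} = G - 5 G = - 4 G$)
$p = 2 \sqrt{2}$ ($p = \sqrt{8} = 2 \sqrt{2} \approx 2.8284$)
$34 \left(-40 + \frac{30 + \frac{1}{60 - 8}}{p + 6 V{\left(4 \right)}}\right) = 34 \left(-40 + \frac{30 + \frac{1}{60 - 8}}{2 \sqrt{2} + 6 \left(\left(-4\right) 4\right)}\right) = 34 \left(-40 + \frac{30 + \frac{1}{52}}{2 \sqrt{2} + 6 \left(-16\right)}\right) = 34 \left(-40 + \frac{30 + \frac{1}{52}}{2 \sqrt{2} - 96}\right) = 34 \left(-40 + \frac{1561}{52 \left(-96 + 2 \sqrt{2}\right)}\right) = -1360 + \frac{26537}{26 \left(-96 + 2 \sqrt{2}\right)}$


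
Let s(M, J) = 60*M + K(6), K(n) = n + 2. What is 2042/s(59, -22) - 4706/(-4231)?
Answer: 12668295/7505794 ≈ 1.6878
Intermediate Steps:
K(n) = 2 + n
s(M, J) = 8 + 60*M (s(M, J) = 60*M + (2 + 6) = 60*M + 8 = 8 + 60*M)
2042/s(59, -22) - 4706/(-4231) = 2042/(8 + 60*59) - 4706/(-4231) = 2042/(8 + 3540) - 4706*(-1/4231) = 2042/3548 + 4706/4231 = 2042*(1/3548) + 4706/4231 = 1021/1774 + 4706/4231 = 12668295/7505794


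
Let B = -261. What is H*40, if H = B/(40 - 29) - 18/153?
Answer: -178360/187 ≈ -953.80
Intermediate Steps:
H = -4459/187 (H = -261/(40 - 29) - 18/153 = -261/11 - 18*1/153 = -261*1/11 - 2/17 = -261/11 - 2/17 = -4459/187 ≈ -23.845)
H*40 = -4459/187*40 = -178360/187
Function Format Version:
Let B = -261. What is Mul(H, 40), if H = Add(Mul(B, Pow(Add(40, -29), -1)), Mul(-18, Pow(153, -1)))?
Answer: Rational(-178360, 187) ≈ -953.80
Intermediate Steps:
H = Rational(-4459, 187) (H = Add(Mul(-261, Pow(Add(40, -29), -1)), Mul(-18, Pow(153, -1))) = Add(Mul(-261, Pow(11, -1)), Mul(-18, Rational(1, 153))) = Add(Mul(-261, Rational(1, 11)), Rational(-2, 17)) = Add(Rational(-261, 11), Rational(-2, 17)) = Rational(-4459, 187) ≈ -23.845)
Mul(H, 40) = Mul(Rational(-4459, 187), 40) = Rational(-178360, 187)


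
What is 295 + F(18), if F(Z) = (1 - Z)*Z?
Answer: -11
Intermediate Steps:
F(Z) = Z*(1 - Z)
295 + F(18) = 295 + 18*(1 - 1*18) = 295 + 18*(1 - 18) = 295 + 18*(-17) = 295 - 306 = -11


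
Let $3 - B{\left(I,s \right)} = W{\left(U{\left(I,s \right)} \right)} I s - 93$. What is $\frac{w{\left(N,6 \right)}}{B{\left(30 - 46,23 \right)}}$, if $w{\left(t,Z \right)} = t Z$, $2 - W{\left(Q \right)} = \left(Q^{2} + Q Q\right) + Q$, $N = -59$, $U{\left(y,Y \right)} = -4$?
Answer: $\frac{177}{4736} \approx 0.037373$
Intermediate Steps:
$W{\left(Q \right)} = 2 - Q - 2 Q^{2}$ ($W{\left(Q \right)} = 2 - \left(\left(Q^{2} + Q Q\right) + Q\right) = 2 - \left(\left(Q^{2} + Q^{2}\right) + Q\right) = 2 - \left(2 Q^{2} + Q\right) = 2 - \left(Q + 2 Q^{2}\right) = 2 - Q - 2 Q^{2}$)
$B{\left(I,s \right)} = 96 + 26 I s$ ($B{\left(I,s \right)} = 3 - \left(\left(2 - -4 - 2 \left(-4\right)^{2}\right) I s - 93\right) = 3 - \left(\left(2 + 4 - 32\right) I s - 93\right) = 3 - \left(- 26 I s - 93\right) = 3 - \left(-93 - 26 I s\right) = 3 + \left(93 + 26 I s\right) = 96 + 26 I s$)
$w{\left(t,Z \right)} = Z t$
$\frac{w{\left(N,6 \right)}}{B{\left(30 - 46,23 \right)}} = \frac{6 \left(-59\right)}{96 + 26 \left(30 - 46\right) 23} = - \frac{354}{96 + 26 \left(-16\right) 23} = - \frac{354}{96 - 9568} = - \frac{354}{-9472} = \left(-354\right) \left(- \frac{1}{9472}\right) = \frac{177}{4736}$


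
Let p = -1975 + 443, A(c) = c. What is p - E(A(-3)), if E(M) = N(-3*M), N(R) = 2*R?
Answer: -1550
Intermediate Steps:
E(M) = -6*M (E(M) = 2*(-3*M) = -6*M)
p = -1532
p - E(A(-3)) = -1532 - (-6)*(-3) = -1532 - 1*18 = -1532 - 18 = -1550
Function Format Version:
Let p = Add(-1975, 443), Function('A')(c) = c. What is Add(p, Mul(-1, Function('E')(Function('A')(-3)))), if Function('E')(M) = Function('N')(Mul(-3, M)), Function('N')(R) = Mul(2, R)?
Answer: -1550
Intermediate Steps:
Function('E')(M) = Mul(-6, M) (Function('E')(M) = Mul(2, Mul(-3, M)) = Mul(-6, M))
p = -1532
Add(p, Mul(-1, Function('E')(Function('A')(-3)))) = Add(-1532, Mul(-1, Mul(-6, -3))) = Add(-1532, Mul(-1, 18)) = Add(-1532, -18) = -1550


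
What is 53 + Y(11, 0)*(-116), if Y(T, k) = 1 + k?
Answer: -63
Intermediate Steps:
53 + Y(11, 0)*(-116) = 53 + (1 + 0)*(-116) = 53 + 1*(-116) = 53 - 116 = -63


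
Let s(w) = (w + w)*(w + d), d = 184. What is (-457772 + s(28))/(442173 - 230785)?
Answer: -111475/52847 ≈ -2.1094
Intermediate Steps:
s(w) = 2*w*(184 + w) (s(w) = (w + w)*(w + 184) = (2*w)*(184 + w) = 2*w*(184 + w))
(-457772 + s(28))/(442173 - 230785) = (-457772 + 2*28*(184 + 28))/(442173 - 230785) = (-457772 + 2*28*212)/211388 = (-457772 + 11872)*(1/211388) = -445900*1/211388 = -111475/52847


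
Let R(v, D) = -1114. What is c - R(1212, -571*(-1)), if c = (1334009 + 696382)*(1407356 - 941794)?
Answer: 945272895856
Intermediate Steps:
c = 945272894742 (c = 2030391*465562 = 945272894742)
c - R(1212, -571*(-1)) = 945272894742 - 1*(-1114) = 945272894742 + 1114 = 945272895856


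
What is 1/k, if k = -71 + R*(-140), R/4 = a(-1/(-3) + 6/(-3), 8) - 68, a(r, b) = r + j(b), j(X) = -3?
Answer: 3/121867 ≈ 2.4617e-5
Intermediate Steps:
a(r, b) = -3 + r (a(r, b) = r - 3 = -3 + r)
R = -872/3 (R = 4*((-3 + (-1/(-3) + 6/(-3))) - 68) = 4*((-3 + (-1*(-1/3) + 6*(-1/3))) - 68) = 4*((-3 + (1/3 - 2)) - 68) = 4*((-3 - 5/3) - 68) = 4*(-14/3 - 68) = 4*(-218/3) = -872/3 ≈ -290.67)
k = 121867/3 (k = -71 - 872/3*(-140) = -71 + 122080/3 = 121867/3 ≈ 40622.)
1/k = 1/(121867/3) = 3/121867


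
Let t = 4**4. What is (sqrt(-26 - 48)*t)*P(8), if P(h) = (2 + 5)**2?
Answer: 12544*I*sqrt(74) ≈ 1.0791e+5*I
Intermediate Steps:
P(h) = 49 (P(h) = 7**2 = 49)
t = 256
(sqrt(-26 - 48)*t)*P(8) = (sqrt(-26 - 48)*256)*49 = (sqrt(-74)*256)*49 = ((I*sqrt(74))*256)*49 = (256*I*sqrt(74))*49 = 12544*I*sqrt(74)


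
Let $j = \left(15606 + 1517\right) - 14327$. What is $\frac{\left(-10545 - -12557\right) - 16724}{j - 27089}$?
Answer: $\frac{14712}{24293} \approx 0.60561$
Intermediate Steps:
$j = 2796$ ($j = 17123 - 14327 = 2796$)
$\frac{\left(-10545 - -12557\right) - 16724}{j - 27089} = \frac{\left(-10545 - -12557\right) - 16724}{2796 - 27089} = \frac{\left(-10545 + 12557\right) - 16724}{-24293} = \left(2012 - 16724\right) \left(- \frac{1}{24293}\right) = \left(-14712\right) \left(- \frac{1}{24293}\right) = \frac{14712}{24293}$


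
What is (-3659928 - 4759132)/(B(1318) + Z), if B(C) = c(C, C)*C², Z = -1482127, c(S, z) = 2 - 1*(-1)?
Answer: -129524/57373 ≈ -2.2576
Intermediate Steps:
c(S, z) = 3 (c(S, z) = 2 + 1 = 3)
B(C) = 3*C²
(-3659928 - 4759132)/(B(1318) + Z) = (-3659928 - 4759132)/(3*1318² - 1482127) = -8419060/(3*1737124 - 1482127) = -8419060/(5211372 - 1482127) = -8419060/3729245 = -8419060*1/3729245 = -129524/57373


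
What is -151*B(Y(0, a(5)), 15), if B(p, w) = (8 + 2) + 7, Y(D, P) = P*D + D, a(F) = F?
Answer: -2567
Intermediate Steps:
Y(D, P) = D + D*P (Y(D, P) = D*P + D = D + D*P)
B(p, w) = 17 (B(p, w) = 10 + 7 = 17)
-151*B(Y(0, a(5)), 15) = -151*17 = -2567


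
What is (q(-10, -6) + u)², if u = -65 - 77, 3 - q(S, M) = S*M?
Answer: 39601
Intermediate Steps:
q(S, M) = 3 - M*S (q(S, M) = 3 - S*M = 3 - M*S)
u = -142
(q(-10, -6) + u)² = ((3 - 1*(-6)*(-10)) - 142)² = ((3 - 60) - 142)² = (-57 - 142)² = (-199)² = 39601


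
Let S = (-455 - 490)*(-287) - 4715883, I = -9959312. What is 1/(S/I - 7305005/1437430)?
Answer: -357895346204/1659098120833 ≈ -0.21572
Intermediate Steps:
S = -4444668 (S = -945*(-287) - 4715883 = 271215 - 4715883 = -4444668)
1/(S/I - 7305005/1437430) = 1/(-4444668/(-9959312) - 7305005/1437430) = 1/(-4444668*(-1/9959312) - 7305005*1/1437430) = 1/(1111167/2489828 - 1461001/287486) = 1/(-1659098120833/357895346204) = -357895346204/1659098120833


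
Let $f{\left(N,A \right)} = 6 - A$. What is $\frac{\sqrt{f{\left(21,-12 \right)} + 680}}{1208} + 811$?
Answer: $811 + \frac{\sqrt{698}}{1208} \approx 811.02$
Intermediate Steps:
$\frac{\sqrt{f{\left(21,-12 \right)} + 680}}{1208} + 811 = \frac{\sqrt{\left(6 - -12\right) + 680}}{1208} + 811 = \frac{\sqrt{\left(6 + 12\right) + 680}}{1208} + 811 = \frac{\sqrt{18 + 680}}{1208} + 811 = \frac{\sqrt{698}}{1208} + 811 = 811 + \frac{\sqrt{698}}{1208}$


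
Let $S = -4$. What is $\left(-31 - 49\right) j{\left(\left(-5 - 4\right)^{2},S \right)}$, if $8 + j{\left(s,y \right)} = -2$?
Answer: $800$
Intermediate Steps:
$j{\left(s,y \right)} = -10$ ($j{\left(s,y \right)} = -8 - 2 = -10$)
$\left(-31 - 49\right) j{\left(\left(-5 - 4\right)^{2},S \right)} = \left(-31 - 49\right) \left(-10\right) = \left(-80\right) \left(-10\right) = 800$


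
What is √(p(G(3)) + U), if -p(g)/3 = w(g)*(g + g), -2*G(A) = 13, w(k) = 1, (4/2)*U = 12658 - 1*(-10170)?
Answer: √11453 ≈ 107.02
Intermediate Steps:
U = 11414 (U = (12658 - 1*(-10170))/2 = (12658 + 10170)/2 = (½)*22828 = 11414)
G(A) = -13/2 (G(A) = -½*13 = -13/2)
p(g) = -6*g (p(g) = -3*(g + g) = -3*2*g = -6*g)
√(p(G(3)) + U) = √(-6*(-13/2) + 11414) = √(39 + 11414) = √11453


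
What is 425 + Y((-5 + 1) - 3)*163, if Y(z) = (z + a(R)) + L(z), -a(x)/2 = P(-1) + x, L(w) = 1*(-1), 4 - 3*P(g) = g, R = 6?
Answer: -10135/3 ≈ -3378.3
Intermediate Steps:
P(g) = 4/3 - g/3
L(w) = -1
a(x) = -10/3 - 2*x (a(x) = -2*((4/3 - 1/3*(-1)) + x) = -2*((4/3 + 1/3) + x) = -2*(5/3 + x) = -10/3 - 2*x)
Y(z) = -49/3 + z (Y(z) = (z + (-10/3 - 2*6)) - 1 = (z + (-10/3 - 12)) - 1 = (z - 46/3) - 1 = (-46/3 + z) - 1 = -49/3 + z)
425 + Y((-5 + 1) - 3)*163 = 425 + (-49/3 + ((-5 + 1) - 3))*163 = 425 + (-49/3 + (-4 - 3))*163 = 425 + (-49/3 - 7)*163 = 425 - 70/3*163 = 425 - 11410/3 = -10135/3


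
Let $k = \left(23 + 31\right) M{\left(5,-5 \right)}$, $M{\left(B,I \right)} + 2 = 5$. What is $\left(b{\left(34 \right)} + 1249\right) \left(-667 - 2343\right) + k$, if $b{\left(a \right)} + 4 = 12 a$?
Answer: $-4975368$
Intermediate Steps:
$M{\left(B,I \right)} = 3$ ($M{\left(B,I \right)} = -2 + 5 = 3$)
$b{\left(a \right)} = -4 + 12 a$
$k = 162$ ($k = \left(23 + 31\right) 3 = 54 \cdot 3 = 162$)
$\left(b{\left(34 \right)} + 1249\right) \left(-667 - 2343\right) + k = \left(\left(-4 + 12 \cdot 34\right) + 1249\right) \left(-667 - 2343\right) + 162 = \left(\left(-4 + 408\right) + 1249\right) \left(-3010\right) + 162 = \left(404 + 1249\right) \left(-3010\right) + 162 = 1653 \left(-3010\right) + 162 = -4975530 + 162 = -4975368$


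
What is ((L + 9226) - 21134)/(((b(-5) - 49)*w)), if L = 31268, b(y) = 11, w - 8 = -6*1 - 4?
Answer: 4840/19 ≈ 254.74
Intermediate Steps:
w = -2 (w = 8 + (-6*1 - 4) = 8 + (-6 - 4) = 8 - 10 = -2)
((L + 9226) - 21134)/(((b(-5) - 49)*w)) = ((31268 + 9226) - 21134)/(((11 - 49)*(-2))) = (40494 - 21134)/((-38*(-2))) = 19360/76 = 19360*(1/76) = 4840/19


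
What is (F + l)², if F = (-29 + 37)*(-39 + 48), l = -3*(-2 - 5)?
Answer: 8649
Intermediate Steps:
l = 21 (l = -3*(-7) = 21)
F = 72 (F = 8*9 = 72)
(F + l)² = (72 + 21)² = 93² = 8649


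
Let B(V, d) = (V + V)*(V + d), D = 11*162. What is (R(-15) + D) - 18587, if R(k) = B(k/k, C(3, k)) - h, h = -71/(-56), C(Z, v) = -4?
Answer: -941487/56 ≈ -16812.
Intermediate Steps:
D = 1782
B(V, d) = 2*V*(V + d) (B(V, d) = (2*V)*(V + d) = 2*V*(V + d))
h = 71/56 (h = -71*(-1/56) = 71/56 ≈ 1.2679)
R(k) = -407/56 (R(k) = 2*(k/k)*(k/k - 4) - 1*71/56 = 2*1*(1 - 4) - 71/56 = 2*1*(-3) - 71/56 = -6 - 71/56 = -407/56)
(R(-15) + D) - 18587 = (-407/56 + 1782) - 18587 = 99385/56 - 18587 = -941487/56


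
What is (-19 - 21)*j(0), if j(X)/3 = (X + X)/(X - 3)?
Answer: 0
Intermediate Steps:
j(X) = 6*X/(-3 + X) (j(X) = 3*((X + X)/(X - 3)) = 3*((2*X)/(-3 + X)) = 3*(2*X/(-3 + X)) = 6*X/(-3 + X))
(-19 - 21)*j(0) = (-19 - 21)*(6*0/(-3 + 0)) = -240*0/(-3) = -240*0*(-1)/3 = -40*0 = 0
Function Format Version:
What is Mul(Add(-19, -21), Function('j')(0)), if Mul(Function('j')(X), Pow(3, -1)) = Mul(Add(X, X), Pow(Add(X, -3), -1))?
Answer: 0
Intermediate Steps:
Function('j')(X) = Mul(6, X, Pow(Add(-3, X), -1)) (Function('j')(X) = Mul(3, Mul(Add(X, X), Pow(Add(X, -3), -1))) = Mul(3, Mul(Mul(2, X), Pow(Add(-3, X), -1))) = Mul(3, Mul(2, X, Pow(Add(-3, X), -1))) = Mul(6, X, Pow(Add(-3, X), -1)))
Mul(Add(-19, -21), Function('j')(0)) = Mul(Add(-19, -21), Mul(6, 0, Pow(Add(-3, 0), -1))) = Mul(-40, Mul(6, 0, Pow(-3, -1))) = Mul(-40, Mul(6, 0, Rational(-1, 3))) = Mul(-40, 0) = 0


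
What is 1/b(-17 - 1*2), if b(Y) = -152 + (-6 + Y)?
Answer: -1/177 ≈ -0.0056497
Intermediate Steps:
b(Y) = -158 + Y
1/b(-17 - 1*2) = 1/(-158 + (-17 - 1*2)) = 1/(-158 + (-17 - 2)) = 1/(-158 - 19) = 1/(-177) = -1/177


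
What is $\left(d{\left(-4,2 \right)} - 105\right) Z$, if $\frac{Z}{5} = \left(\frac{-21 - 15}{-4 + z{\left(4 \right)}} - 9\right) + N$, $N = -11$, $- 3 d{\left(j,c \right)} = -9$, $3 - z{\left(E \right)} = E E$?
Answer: $9120$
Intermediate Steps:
$z{\left(E \right)} = 3 - E^{2}$ ($z{\left(E \right)} = 3 - E E = 3 - E^{2}$)
$d{\left(j,c \right)} = 3$ ($d{\left(j,c \right)} = \left(- \frac{1}{3}\right) \left(-9\right) = 3$)
$Z = - \frac{1520}{17}$ ($Z = 5 \left(\left(\frac{-21 - 15}{-4 + \left(3 - 4^{2}\right)} - 9\right) - 11\right) = 5 \left(\left(- \frac{36}{-4 + \left(3 - 16\right)} - 9\right) - 11\right) = 5 \left(\left(- \frac{36}{-4 - 13} - 9\right) - 11\right) = 5 \left(\left(- \frac{36}{-17} - 9\right) - 11\right) = 5 \left(\left(\left(-36\right) \left(- \frac{1}{17}\right) - 9\right) - 11\right) = 5 \left(\left(\frac{36}{17} - 9\right) - 11\right) = 5 \left(- \frac{117}{17} - 11\right) = 5 \left(- \frac{304}{17}\right) = - \frac{1520}{17} \approx -89.412$)
$\left(d{\left(-4,2 \right)} - 105\right) Z = \left(3 - 105\right) \left(- \frac{1520}{17}\right) = \left(-102\right) \left(- \frac{1520}{17}\right) = 9120$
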